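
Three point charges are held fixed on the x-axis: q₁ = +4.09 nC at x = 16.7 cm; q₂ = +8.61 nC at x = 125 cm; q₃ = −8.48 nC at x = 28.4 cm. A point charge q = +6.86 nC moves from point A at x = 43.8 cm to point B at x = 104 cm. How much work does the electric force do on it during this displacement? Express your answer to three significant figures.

The work done by the electric force is W_field = −ΔU = −q(V_B − V_A) = q(V_A − V_B).
At A: distances to the source charges are 0.271 m, 0.812 m, 0.154 m; V_A = Σ kqᵢ/rᵢ = -264 V.
At B: distances to the source charges are 0.873 m, 0.210 m, 0.756 m; V_B = Σ kqᵢ/rᵢ = 310 V.
ΔV = V_B − V_A = 574 V.
W_field = −qΔV = −(6.86×10⁻⁹ C)(574 V) = -3.94×10⁻⁶ J.

-3.94×10⁻⁶ J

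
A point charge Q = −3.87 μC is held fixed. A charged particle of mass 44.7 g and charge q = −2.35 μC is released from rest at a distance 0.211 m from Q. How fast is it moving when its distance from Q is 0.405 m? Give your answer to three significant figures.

2.88 m/s

Only the electrostatic force acts, so mechanical energy is conserved: ½mv² = U₁ − U₂ = kQq(1/r₁ − 1/r₂).
U₁ − U₂ = (8.99×10⁹ N·m²/C²)(-3.87×10⁻⁶ C)(-2.35×10⁻⁶ C)(1/0.211 − 1/0.405) = 0.186 J.
v = √(2·0.186/0.0447) = 2.88 m/s.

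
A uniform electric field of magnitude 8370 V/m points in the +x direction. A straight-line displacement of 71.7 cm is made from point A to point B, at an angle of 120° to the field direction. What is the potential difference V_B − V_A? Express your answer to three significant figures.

Only the component of displacement along E changes the potential: ΔV = −E·d·cosθ.
ΔV = −(8370 V/m)(0.717 m)cos120° = 3000 V.

3000 V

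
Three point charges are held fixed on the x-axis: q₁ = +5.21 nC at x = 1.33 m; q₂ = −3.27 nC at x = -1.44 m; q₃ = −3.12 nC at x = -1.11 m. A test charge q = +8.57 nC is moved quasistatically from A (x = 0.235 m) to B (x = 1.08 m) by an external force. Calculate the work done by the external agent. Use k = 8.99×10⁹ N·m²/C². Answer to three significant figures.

1.36×10⁻⁶ J

For quasistatic motion the external work equals the change in potential energy: W_ext = qΔV = q(V_B − V_A).
At A: distances to the source charges are 1.10 m, 1.67 m, 1.35 m; V_A = Σ kqᵢ/rᵢ = 4.37 V.
At B: distances to the source charges are 0.250 m, 2.52 m, 2.19 m; V_B = Σ kqᵢ/rᵢ = 163 V.
ΔV = V_B − V_A = 159 V.
W_ext = qΔV = (8.57×10⁻⁹ C)(159 V) = 1.36×10⁻⁶ J.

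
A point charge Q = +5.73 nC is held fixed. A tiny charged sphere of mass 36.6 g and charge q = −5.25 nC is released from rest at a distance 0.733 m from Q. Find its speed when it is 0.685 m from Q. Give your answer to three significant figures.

1.19×10⁻³ m/s

Only the electrostatic force acts, so mechanical energy is conserved: ½mv² = U₁ − U₂ = kQq(1/r₁ − 1/r₂).
U₁ − U₂ = (8.99×10⁹ N·m²/C²)(5.73×10⁻⁹ C)(-5.25×10⁻⁹ C)(1/0.733 − 1/0.685) = 2.59×10⁻⁸ J.
v = √(2·2.59×10⁻⁸/0.0366) = 1.19×10⁻³ m/s.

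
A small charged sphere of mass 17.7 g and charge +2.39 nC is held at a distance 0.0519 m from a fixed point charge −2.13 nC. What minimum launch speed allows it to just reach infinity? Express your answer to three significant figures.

9.98×10⁻³ m/s

To just escape, total mechanical energy must reach zero at infinity: ½mv²_min + U = 0, so ½mv²_min = −U = |kQq|/r.
|U| = |kQq|/r = (8.99×10⁹ N·m²/C²)(2.13×10⁻⁹)(2.39×10⁻⁹)/(0.0519) = 8.82×10⁻⁷ J.
v_min = √(2|U|/m) = √(2·8.82×10⁻⁷/0.0177) = 9.98×10⁻³ m/s.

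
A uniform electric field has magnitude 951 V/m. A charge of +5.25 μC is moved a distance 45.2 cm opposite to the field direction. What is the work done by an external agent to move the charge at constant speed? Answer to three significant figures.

The potential change for a displacement 45.2 cm opposite to the field direction is ΔV = +Ed = 430 V.
W_ext = qΔV = 2.26×10⁻³ J.

2.26×10⁻³ J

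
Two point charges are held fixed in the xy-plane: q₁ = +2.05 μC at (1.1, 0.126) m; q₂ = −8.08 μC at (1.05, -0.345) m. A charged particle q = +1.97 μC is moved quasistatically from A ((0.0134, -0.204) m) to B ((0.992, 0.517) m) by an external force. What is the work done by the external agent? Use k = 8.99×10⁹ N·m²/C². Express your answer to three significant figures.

For quasistatic motion the external work equals the change in potential energy: W_ext = qΔV = q(V_B − V_A).
At A: distances to the source charges are 1.14 m, 1.05 m; V_A = Σ kqᵢ/rᵢ = -5.32×10⁴ V.
At B: distances to the source charges are 0.406 m, 0.864 m; V_B = Σ kqᵢ/rᵢ = -3.86×10⁴ V.
ΔV = V_B − V_A = 1.46×10⁴ V.
W_ext = qΔV = (1.97×10⁻⁶ C)(1.46×10⁴ V) = 0.0287 J.

0.0287 J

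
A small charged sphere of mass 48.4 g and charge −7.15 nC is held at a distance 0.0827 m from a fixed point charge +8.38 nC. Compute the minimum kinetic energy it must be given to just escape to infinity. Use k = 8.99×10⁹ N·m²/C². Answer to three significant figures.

To just escape, total mechanical energy must reach zero at infinity: ½mv²_min + U = 0, so ½mv²_min = −U = |kQq|/r.
|U| = |kQq|/r = (8.99×10⁹ N·m²/C²)(8.38×10⁻⁹)(7.15×10⁻⁹)/(0.0827) = 6.51×10⁻⁶ J.

6.51×10⁻⁶ J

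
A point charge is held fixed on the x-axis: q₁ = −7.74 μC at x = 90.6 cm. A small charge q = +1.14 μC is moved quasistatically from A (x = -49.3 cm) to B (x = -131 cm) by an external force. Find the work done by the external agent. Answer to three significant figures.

0.0209 J

For quasistatic motion the external work equals the change in potential energy: W_ext = qΔV = q(V_B − V_A).
At A: distance to the source charge is 1.40 m; V_A = kq₁/r = -4.97×10⁴ V.
At B: distance to the source charge is 2.22 m; V_B = kq₁/r = -3.14×10⁴ V.
ΔV = V_B − V_A = 1.83×10⁴ V.
W_ext = qΔV = (1.14×10⁻⁶ C)(1.83×10⁴ V) = 0.0209 J.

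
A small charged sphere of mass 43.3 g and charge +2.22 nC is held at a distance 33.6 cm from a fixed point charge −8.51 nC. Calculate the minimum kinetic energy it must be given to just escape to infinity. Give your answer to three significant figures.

To just escape, total mechanical energy must reach zero at infinity: ½mv²_min + U = 0, so ½mv²_min = −U = |kQq|/r.
|U| = |kQq|/r = (8.99×10⁹ N·m²/C²)(8.51×10⁻⁹)(2.22×10⁻⁹)/(0.336) = 5.05×10⁻⁷ J.

5.05×10⁻⁷ J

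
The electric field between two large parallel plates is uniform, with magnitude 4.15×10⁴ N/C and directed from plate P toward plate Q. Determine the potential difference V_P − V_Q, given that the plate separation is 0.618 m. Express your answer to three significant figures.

2.56×10⁴ V

In a uniform field, potential decreases in the direction of E: ΔV = −E·d for a displacement d parallel to E.
Going from Q to P is a displacement of 0.618 m opposite to the field, so V_P − V_Q = +Ed = 2.56×10⁴ V.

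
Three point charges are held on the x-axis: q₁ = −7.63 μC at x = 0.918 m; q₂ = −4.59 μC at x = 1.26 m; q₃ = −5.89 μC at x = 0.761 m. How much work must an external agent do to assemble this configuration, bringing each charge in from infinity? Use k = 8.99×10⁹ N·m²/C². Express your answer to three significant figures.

3.98 J

The work to assemble the configuration equals its total potential energy, U = Σ kqᵢqⱼ/rᵢⱼ over all pairs.
Pair separations: r₁₂ = 0.342 m, r₁₃ = 0.157 m, r₂₃ = 0.499 m.
U = (0.921) + (2.57) + (0.487) = 3.98 J.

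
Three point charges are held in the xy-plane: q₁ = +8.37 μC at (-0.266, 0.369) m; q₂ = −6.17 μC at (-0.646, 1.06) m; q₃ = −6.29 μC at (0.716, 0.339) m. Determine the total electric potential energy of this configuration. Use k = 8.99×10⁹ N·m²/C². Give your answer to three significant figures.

-0.844 J

The work to assemble the configuration equals its total potential energy, U = Σ kqᵢqⱼ/rᵢⱼ over all pairs.
Pair separations: r₁₂ = 0.789 m, r₁₃ = 0.982 m, r₂₃ = 1.54 m.
U = (-0.589) + (-0.482) + (0.226) = -0.844 J.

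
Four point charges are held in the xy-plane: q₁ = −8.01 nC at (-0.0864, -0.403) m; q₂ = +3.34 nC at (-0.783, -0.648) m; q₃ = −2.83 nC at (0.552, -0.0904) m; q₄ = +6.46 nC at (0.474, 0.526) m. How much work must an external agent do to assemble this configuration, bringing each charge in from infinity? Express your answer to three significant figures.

-6.78×10⁻⁷ J

The work to assemble the configuration equals its total potential energy, U = Σ kqᵢqⱼ/rᵢⱼ over all pairs.
Pair separations: r₁₂ = 0.738 m, r₁₃ = 0.711 m, r₁₄ = 1.08 m, r₂₃ = 1.45 m, r₂₄ = 1.72 m, r₃₄ = 0.621 m.
Summing all 6 pair terms gives U = -6.78×10⁻⁷ J.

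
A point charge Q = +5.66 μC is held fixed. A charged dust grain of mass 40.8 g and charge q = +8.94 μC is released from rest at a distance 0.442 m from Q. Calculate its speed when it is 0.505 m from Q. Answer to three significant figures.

2.51 m/s

Only the electrostatic force acts, so mechanical energy is conserved: ½mv² = U₁ − U₂ = kQq(1/r₁ − 1/r₂).
U₁ − U₂ = (8.99×10⁹ N·m²/C²)(5.66×10⁻⁶ C)(8.94×10⁻⁶ C)(1/0.442 − 1/0.505) = 0.128 J.
v = √(2·0.128/0.0408) = 2.51 m/s.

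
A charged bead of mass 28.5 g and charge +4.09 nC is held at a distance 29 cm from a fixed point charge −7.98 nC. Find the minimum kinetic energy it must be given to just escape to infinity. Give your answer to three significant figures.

1.01×10⁻⁶ J

To just escape, total mechanical energy must reach zero at infinity: ½mv²_min + U = 0, so ½mv²_min = −U = |kQq|/r.
|U| = |kQq|/r = (8.99×10⁹ N·m²/C²)(7.98×10⁻⁹)(4.09×10⁻⁹)/(0.290) = 1.01×10⁻⁶ J.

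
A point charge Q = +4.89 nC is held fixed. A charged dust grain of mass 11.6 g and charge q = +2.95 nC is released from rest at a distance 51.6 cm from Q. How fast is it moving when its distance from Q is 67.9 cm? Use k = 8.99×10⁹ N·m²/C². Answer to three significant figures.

3.23×10⁻³ m/s

Only the electrostatic force acts, so mechanical energy is conserved: ½mv² = U₁ − U₂ = kQq(1/r₁ − 1/r₂).
U₁ − U₂ = (8.99×10⁹ N·m²/C²)(4.89×10⁻⁹ C)(2.95×10⁻⁹ C)(1/0.516 − 1/0.679) = 6.03×10⁻⁸ J.
v = √(2·6.03×10⁻⁸/0.0116) = 3.23×10⁻³ m/s.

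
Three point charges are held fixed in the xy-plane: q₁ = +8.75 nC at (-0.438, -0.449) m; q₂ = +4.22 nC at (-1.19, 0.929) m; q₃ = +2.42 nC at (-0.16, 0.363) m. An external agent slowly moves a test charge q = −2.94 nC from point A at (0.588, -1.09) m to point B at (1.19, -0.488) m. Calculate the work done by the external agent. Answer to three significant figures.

For quasistatic motion the external work equals the change in potential energy: W_ext = qΔV = q(V_B − V_A).
At A: distances to the source charges are 1.21 m, 2.69 m, 1.63 m; V_A = Σ kqᵢ/rᵢ = 92.4 V.
At B: distances to the source charges are 1.63 m, 2.77 m, 1.60 m; V_B = Σ kqᵢ/rᵢ = 75.6 V.
ΔV = V_B − V_A = -16.8 V.
W_ext = qΔV = (-2.94×10⁻⁹ C)(-16.8 V) = 4.94×10⁻⁸ J.

4.94×10⁻⁸ J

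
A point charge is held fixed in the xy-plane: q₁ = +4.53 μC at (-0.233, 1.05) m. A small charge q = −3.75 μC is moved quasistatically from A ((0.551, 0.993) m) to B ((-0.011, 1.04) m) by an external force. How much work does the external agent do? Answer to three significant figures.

-0.493 J

For quasistatic motion the external work equals the change in potential energy: W_ext = qΔV = q(V_B − V_A).
At A: distance to the source charge is 0.786 m; V_A = kq₁/r = 5.18×10⁴ V.
At B: distance to the source charge is 0.222 m; V_B = kq₁/r = 1.83×10⁵ V.
ΔV = V_B − V_A = 1.31×10⁵ V.
W_ext = qΔV = (-3.75×10⁻⁶ C)(1.31×10⁵ V) = -0.493 J.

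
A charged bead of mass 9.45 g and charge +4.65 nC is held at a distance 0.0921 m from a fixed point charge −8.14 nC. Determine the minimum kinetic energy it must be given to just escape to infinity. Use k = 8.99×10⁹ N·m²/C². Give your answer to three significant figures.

To just escape, total mechanical energy must reach zero at infinity: ½mv²_min + U = 0, so ½mv²_min = −U = |kQq|/r.
|U| = |kQq|/r = (8.99×10⁹ N·m²/C²)(8.14×10⁻⁹)(4.65×10⁻⁹)/(0.0921) = 3.69×10⁻⁶ J.

3.69×10⁻⁶ J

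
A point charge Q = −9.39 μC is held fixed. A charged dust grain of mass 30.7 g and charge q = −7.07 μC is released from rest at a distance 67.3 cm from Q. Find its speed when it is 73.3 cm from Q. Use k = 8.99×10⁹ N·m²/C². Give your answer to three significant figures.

Only the electrostatic force acts, so mechanical energy is conserved: ½mv² = U₁ − U₂ = kQq(1/r₁ − 1/r₂).
U₁ − U₂ = (8.99×10⁹ N·m²/C²)(-9.39×10⁻⁶ C)(-7.07×10⁻⁶ C)(1/0.673 − 1/0.733) = 0.0726 J.
v = √(2·0.0726/0.0307) = 2.17 m/s.

2.17 m/s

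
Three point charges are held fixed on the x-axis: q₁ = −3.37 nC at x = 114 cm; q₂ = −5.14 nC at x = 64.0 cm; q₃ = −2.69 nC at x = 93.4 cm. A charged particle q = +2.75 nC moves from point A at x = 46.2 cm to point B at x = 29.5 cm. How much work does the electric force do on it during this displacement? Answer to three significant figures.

The work done by the electric force is W_field = −ΔU = −q(V_B − V_A) = q(V_A − V_B).
At A: distances to the source charges are 0.678 m, 0.178 m, 0.472 m; V_A = Σ kqᵢ/rᵢ = -356 V.
At B: distances to the source charges are 0.845 m, 0.345 m, 0.639 m; V_B = Σ kqᵢ/rᵢ = -208 V.
ΔV = V_B − V_A = 148 V.
W_field = −qΔV = −(2.75×10⁻⁹ C)(148 V) = -4.07×10⁻⁷ J.

-4.07×10⁻⁷ J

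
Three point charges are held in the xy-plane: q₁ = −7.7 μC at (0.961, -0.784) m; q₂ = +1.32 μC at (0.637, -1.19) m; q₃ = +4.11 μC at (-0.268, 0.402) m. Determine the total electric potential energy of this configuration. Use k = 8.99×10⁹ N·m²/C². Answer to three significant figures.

The assembly work is the sum of pairwise potential energies, U = Σ_{i<j} kqᵢqⱼ/rᵢⱼ.
Pair separations: r₁₂ = 0.519 m, r₁₃ = 1.71 m, r₂₃ = 1.83 m.
U = (-0.176) + (-0.167) + (0.0266) = -0.316 J.

-0.316 J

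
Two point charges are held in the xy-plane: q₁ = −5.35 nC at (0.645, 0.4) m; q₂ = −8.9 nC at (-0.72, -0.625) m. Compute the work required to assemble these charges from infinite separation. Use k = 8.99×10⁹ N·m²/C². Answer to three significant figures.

2.51×10⁻⁷ J

The work to assemble the configuration equals its total potential energy, U = Σ kqᵢqⱼ/rᵢⱼ over all pairs.
Pair separations: r₁₂ = 1.71 m.
U = (2.51×10⁻⁷) = 2.51×10⁻⁷ J.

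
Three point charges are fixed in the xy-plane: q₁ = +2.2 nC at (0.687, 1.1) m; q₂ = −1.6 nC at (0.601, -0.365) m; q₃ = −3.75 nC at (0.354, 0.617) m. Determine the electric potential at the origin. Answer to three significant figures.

-52.6 V

Electric potential is a scalar, so the contributions from each charge add algebraically: V = Σ kqᵢ/rᵢ.
Distances from the field point to each charge: r₁ = 1.30 m, r₂ = 0.703 m, r₃ = 0.711 m.
V = k[(2.20×10⁻⁹)/(1.30) + (-1.60×10⁻⁹)/(0.703) + (-3.75×10⁻⁹)/(0.711)] = -52.6 V.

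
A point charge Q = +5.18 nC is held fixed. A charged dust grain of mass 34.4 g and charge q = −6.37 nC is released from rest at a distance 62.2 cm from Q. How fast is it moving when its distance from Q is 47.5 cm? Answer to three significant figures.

Only the electrostatic force acts, so mechanical energy is conserved: ½mv² = U₁ − U₂ = kQq(1/r₁ − 1/r₂).
U₁ − U₂ = (8.99×10⁹ N·m²/C²)(5.18×10⁻⁹ C)(-6.37×10⁻⁹ C)(1/0.622 − 1/0.475) = 1.48×10⁻⁷ J.
v = √(2·1.48×10⁻⁷/0.0344) = 2.93×10⁻³ m/s.

2.93×10⁻³ m/s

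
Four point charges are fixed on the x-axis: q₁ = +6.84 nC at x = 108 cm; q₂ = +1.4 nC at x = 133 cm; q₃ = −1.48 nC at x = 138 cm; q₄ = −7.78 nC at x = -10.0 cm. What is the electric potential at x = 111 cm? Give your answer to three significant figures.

The total potential is the scalar sum of each charge's contribution, V = Σ kqᵢ/rᵢ.
Distances from the field point to each charge: r₁ = 0.0300 m, r₂ = 0.220 m, r₃ = 0.270 m, r₄ = 1.21 m.
V = k[(6.84×10⁻⁹)/(0.0300) + (1.40×10⁻⁹)/(0.220) + (-1.48×10⁻⁹)/(0.270) + (-7.78×10⁻⁹)/(1.21)] = 2000 V.

2000 V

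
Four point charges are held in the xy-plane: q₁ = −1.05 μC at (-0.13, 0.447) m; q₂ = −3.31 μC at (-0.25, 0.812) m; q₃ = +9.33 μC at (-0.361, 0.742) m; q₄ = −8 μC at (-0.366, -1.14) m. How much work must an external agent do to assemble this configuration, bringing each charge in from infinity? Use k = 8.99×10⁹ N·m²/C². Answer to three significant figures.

-2.46 J

The work to assemble the configuration equals its total potential energy, U = Σ kqᵢqⱼ/rᵢⱼ over all pairs.
Pair separations: r₁₂ = 0.384 m, r₁₃ = 0.375 m, r₁₄ = 1.60 m, r₂₃ = 0.131 m, r₂₄ = 1.96 m, r₃₄ = 1.88 m.
Summing all 6 pair terms gives U = -2.46 J.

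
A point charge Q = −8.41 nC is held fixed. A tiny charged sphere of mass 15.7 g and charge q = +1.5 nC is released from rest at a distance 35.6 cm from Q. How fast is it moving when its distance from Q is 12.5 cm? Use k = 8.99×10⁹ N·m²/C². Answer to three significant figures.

8.66×10⁻³ m/s

Only the electrostatic force acts, so mechanical energy is conserved: ½mv² = U₁ − U₂ = kQq(1/r₁ − 1/r₂).
U₁ − U₂ = (8.99×10⁹ N·m²/C²)(-8.41×10⁻⁹ C)(1.50×10⁻⁹ C)(1/0.356 − 1/0.125) = 5.89×10⁻⁷ J.
v = √(2·5.89×10⁻⁷/0.0157) = 8.66×10⁻³ m/s.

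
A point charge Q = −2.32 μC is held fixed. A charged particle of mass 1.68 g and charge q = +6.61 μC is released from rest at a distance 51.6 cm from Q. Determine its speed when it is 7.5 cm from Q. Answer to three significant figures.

Only the electrostatic force acts, so mechanical energy is conserved: ½mv² = U₁ − U₂ = kQq(1/r₁ − 1/r₂).
U₁ − U₂ = (8.99×10⁹ N·m²/C²)(-2.32×10⁻⁶ C)(6.61×10⁻⁶ C)(1/0.516 − 1/0.0750) = 1.57 J.
v = √(2·1.57/1.68×10⁻³) = 43.2 m/s.

43.2 m/s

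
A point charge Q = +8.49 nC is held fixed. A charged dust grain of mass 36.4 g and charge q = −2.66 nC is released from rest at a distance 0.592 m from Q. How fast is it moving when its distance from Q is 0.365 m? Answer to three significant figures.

Only the electrostatic force acts, so mechanical energy is conserved: ½mv² = U₁ − U₂ = kQq(1/r₁ − 1/r₂).
U₁ − U₂ = (8.99×10⁹ N·m²/C²)(8.49×10⁻⁹ C)(-2.66×10⁻⁹ C)(1/0.592 − 1/0.365) = 2.13×10⁻⁷ J.
v = √(2·2.13×10⁻⁷/0.0364) = 3.42×10⁻³ m/s.

3.42×10⁻³ m/s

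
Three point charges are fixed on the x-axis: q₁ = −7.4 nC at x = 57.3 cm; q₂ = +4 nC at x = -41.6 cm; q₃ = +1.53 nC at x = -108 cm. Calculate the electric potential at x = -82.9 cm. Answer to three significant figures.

The total potential is the scalar sum of each charge's contribution, V = Σ kqᵢ/rᵢ.
Distances from the field point to each charge: r₁ = 1.40 m, r₂ = 0.413 m, r₃ = 0.251 m.
V = k[(-7.40×10⁻⁹)/(1.40) + (4.00×10⁻⁹)/(0.413) + (1.53×10⁻⁹)/(0.251)] = 94.4 V.

94.4 V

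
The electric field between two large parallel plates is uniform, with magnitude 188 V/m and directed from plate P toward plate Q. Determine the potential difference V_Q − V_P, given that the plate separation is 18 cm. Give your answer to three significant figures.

In a uniform field, potential decreases in the direction of E: ΔV = −E·d for a displacement d parallel to E.
Going from P to Q is a displacement of 18 cm along the field, so V_Q − V_P = −Ed = -33.8 V.

-33.8 V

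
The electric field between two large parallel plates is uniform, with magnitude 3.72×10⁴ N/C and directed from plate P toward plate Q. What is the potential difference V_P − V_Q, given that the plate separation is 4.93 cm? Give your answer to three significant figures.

1830 V

In a uniform field, potential decreases in the direction of E: ΔV = −E·d for a displacement d parallel to E.
Going from Q to P is a displacement of 4.93 cm opposite to the field, so V_P − V_Q = +Ed = 1830 V.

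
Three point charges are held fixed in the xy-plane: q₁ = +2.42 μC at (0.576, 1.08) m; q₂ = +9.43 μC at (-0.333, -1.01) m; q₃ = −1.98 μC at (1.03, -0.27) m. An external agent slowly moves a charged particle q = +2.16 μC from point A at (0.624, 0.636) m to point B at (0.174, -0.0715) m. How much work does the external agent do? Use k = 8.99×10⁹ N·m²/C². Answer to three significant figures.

3.77×10⁻³ J

For quasistatic motion the external work equals the change in potential energy: W_ext = qΔV = q(V_B − V_A).
At A: distances to the source charges are 0.447 m, 1.90 m, 0.993 m; V_A = Σ kqᵢ/rᵢ = 7.53×10⁴ V.
At B: distances to the source charges are 1.22 m, 1.07 m, 0.879 m; V_B = Σ kqᵢ/rᵢ = 7.71×10⁴ V.
ΔV = V_B − V_A = 1740 V.
W_ext = qΔV = (2.16×10⁻⁶ C)(1740 V) = 3.77×10⁻³ J.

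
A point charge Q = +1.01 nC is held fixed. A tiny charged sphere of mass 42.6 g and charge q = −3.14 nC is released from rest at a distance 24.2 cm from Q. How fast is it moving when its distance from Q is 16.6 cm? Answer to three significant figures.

1.59×10⁻³ m/s

Only the electrostatic force acts, so mechanical energy is conserved: ½mv² = U₁ − U₂ = kQq(1/r₁ − 1/r₂).
U₁ − U₂ = (8.99×10⁹ N·m²/C²)(1.01×10⁻⁹ C)(-3.14×10⁻⁹ C)(1/0.242 − 1/0.166) = 5.39×10⁻⁸ J.
v = √(2·5.39×10⁻⁸/0.0426) = 1.59×10⁻³ m/s.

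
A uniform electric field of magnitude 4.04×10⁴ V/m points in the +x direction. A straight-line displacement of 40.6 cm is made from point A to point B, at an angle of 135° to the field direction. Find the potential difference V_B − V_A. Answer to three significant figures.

Only the component of displacement along E changes the potential: ΔV = −E·d·cosθ.
ΔV = −(4.04×10⁴ V/m)(0.406 m)cos135° = 1.16×10⁴ V.

1.16×10⁴ V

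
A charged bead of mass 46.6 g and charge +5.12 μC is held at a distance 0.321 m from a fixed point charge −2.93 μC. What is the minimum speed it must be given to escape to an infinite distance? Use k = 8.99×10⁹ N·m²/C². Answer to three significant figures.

To just escape, total mechanical energy must reach zero at infinity: ½mv²_min + U = 0, so ½mv²_min = −U = |kQq|/r.
|U| = |kQq|/r = (8.99×10⁹ N·m²/C²)(2.93×10⁻⁶)(5.12×10⁻⁶)/(0.321) = 0.420 J.
v_min = √(2|U|/m) = √(2·0.420/0.0466) = 4.25 m/s.

4.25 m/s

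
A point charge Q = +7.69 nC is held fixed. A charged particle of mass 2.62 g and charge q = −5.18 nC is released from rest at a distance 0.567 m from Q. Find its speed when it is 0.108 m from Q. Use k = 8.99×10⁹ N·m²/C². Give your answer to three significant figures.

0.0453 m/s

Only the electrostatic force acts, so mechanical energy is conserved: ½mv² = U₁ − U₂ = kQq(1/r₁ − 1/r₂).
U₁ − U₂ = (8.99×10⁹ N·m²/C²)(7.69×10⁻⁹ C)(-5.18×10⁻⁹ C)(1/0.567 − 1/0.108) = 2.68×10⁻⁶ J.
v = √(2·2.68×10⁻⁶/2.62×10⁻³) = 0.0453 m/s.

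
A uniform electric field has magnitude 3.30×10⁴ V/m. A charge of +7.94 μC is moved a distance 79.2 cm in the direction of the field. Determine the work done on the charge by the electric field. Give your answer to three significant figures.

0.208 J

The potential change for a displacement 79.2 cm in the direction of the field is ΔV = −Ed = -2.61×10⁴ V.
W_field = −qΔV = 0.208 J.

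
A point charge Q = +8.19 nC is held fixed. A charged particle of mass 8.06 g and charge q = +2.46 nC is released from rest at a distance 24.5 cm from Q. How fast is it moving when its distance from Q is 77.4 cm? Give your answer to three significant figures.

0.0112 m/s

Only the electrostatic force acts, so mechanical energy is conserved: ½mv² = U₁ − U₂ = kQq(1/r₁ − 1/r₂).
U₁ − U₂ = (8.99×10⁹ N·m²/C²)(8.19×10⁻⁹ C)(2.46×10⁻⁹ C)(1/0.245 − 1/0.774) = 5.05×10⁻⁷ J.
v = √(2·5.05×10⁻⁷/8.06×10⁻³) = 0.0112 m/s.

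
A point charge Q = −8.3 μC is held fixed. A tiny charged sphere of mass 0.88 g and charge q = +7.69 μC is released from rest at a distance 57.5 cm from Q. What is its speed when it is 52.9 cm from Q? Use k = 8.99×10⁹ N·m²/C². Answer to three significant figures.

Only the electrostatic force acts, so mechanical energy is conserved: ½mv² = U₁ − U₂ = kQq(1/r₁ − 1/r₂).
U₁ − U₂ = (8.99×10⁹ N·m²/C²)(-8.30×10⁻⁶ C)(7.69×10⁻⁶ C)(1/0.575 − 1/0.529) = 0.0868 J.
v = √(2·0.0868/8.80×10⁻⁴) = 14.0 m/s.

14.0 m/s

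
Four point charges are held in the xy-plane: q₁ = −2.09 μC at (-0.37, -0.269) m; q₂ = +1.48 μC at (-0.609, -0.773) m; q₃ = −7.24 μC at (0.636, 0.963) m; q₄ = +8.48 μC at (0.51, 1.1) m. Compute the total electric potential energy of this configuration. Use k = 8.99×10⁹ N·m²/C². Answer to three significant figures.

-3.02 J

The assembly work is the sum of pairwise potential energies, U = Σ_{i<j} kqᵢqⱼ/rᵢⱼ.
Pair separations: r₁₂ = 0.558 m, r₁₃ = 1.59 m, r₁₄ = 1.63 m, r₂₃ = 2.14 m, r₂₄ = 2.18 m, r₃₄ = 0.186 m.
Summing all 6 pair terms gives U = -3.02 J.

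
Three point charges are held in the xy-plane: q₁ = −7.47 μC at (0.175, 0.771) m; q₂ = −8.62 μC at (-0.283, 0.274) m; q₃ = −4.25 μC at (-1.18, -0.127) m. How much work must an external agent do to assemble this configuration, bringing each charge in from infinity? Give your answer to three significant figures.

The work to assemble the configuration equals its total potential energy, U = Σ kqᵢqⱼ/rᵢⱼ over all pairs.
Pair separations: r₁₂ = 0.676 m, r₁₃ = 1.63 m, r₂₃ = 0.983 m.
U = (0.857) + (0.176) + (0.335) = 1.37 J.

1.37 J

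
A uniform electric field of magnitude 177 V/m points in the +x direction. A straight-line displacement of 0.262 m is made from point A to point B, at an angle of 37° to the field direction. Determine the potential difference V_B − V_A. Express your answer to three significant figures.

Only the component of displacement along E changes the potential: ΔV = −E·d·cosθ.
ΔV = −(177 V/m)(0.262 m)cos37° = -37.0 V.

-37.0 V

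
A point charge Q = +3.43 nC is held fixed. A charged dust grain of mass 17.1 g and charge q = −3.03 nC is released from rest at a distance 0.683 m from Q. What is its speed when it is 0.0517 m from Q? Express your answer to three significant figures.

0.0140 m/s

Only the electrostatic force acts, so mechanical energy is conserved: ½mv² = U₁ − U₂ = kQq(1/r₁ − 1/r₂).
U₁ − U₂ = (8.99×10⁹ N·m²/C²)(3.43×10⁻⁹ C)(-3.03×10⁻⁹ C)(1/0.683 − 1/0.0517) = 1.67×10⁻⁶ J.
v = √(2·1.67×10⁻⁶/0.0171) = 0.0140 m/s.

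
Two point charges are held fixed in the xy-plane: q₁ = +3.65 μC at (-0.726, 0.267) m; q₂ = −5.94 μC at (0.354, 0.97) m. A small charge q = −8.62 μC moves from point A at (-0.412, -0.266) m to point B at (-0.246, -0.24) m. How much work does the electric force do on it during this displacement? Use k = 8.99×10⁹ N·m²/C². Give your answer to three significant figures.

-0.0764 J

The work done by the electric force is W_field = −ΔU = −q(V_B − V_A) = q(V_A − V_B).
At A: distances to the source charges are 0.619 m, 1.45 m; V_A = Σ kqᵢ/rᵢ = 1.63×10⁴ V.
At B: distances to the source charges are 0.698 m, 1.35 m; V_B = Σ kqᵢ/rᵢ = 7460 V.
ΔV = V_B − V_A = -8860 V.
W_field = −qΔV = −(-8.62×10⁻⁶ C)(-8860 V) = -0.0764 J.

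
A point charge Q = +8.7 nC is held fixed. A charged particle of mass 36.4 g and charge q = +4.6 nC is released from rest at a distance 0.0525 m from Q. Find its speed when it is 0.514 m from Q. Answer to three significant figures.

Only the electrostatic force acts, so mechanical energy is conserved: ½mv² = U₁ − U₂ = kQq(1/r₁ − 1/r₂).
U₁ − U₂ = (8.99×10⁹ N·m²/C²)(8.70×10⁻⁹ C)(4.60×10⁻⁹ C)(1/0.0525 − 1/0.514) = 6.15×10⁻⁶ J.
v = √(2·6.15×10⁻⁶/0.0364) = 0.0184 m/s.

0.0184 m/s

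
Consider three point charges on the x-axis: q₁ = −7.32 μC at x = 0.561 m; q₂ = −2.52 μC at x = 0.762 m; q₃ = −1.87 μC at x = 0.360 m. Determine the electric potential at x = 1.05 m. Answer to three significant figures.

-2.38×10⁵ V

Electric potential is a scalar, so the contributions from each charge add algebraically: V = Σ kqᵢ/rᵢ.
Distances from the field point to each charge: r₁ = 0.489 m, r₂ = 0.288 m, r₃ = 0.690 m.
V = k[(-7.32×10⁻⁶)/(0.489) + (-2.52×10⁻⁶)/(0.288) + (-1.87×10⁻⁶)/(0.690)] = -2.38×10⁵ V.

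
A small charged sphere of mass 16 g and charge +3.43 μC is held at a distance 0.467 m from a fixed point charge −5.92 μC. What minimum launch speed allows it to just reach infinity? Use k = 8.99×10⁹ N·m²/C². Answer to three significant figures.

6.99 m/s

To just escape, total mechanical energy must reach zero at infinity: ½mv²_min + U = 0, so ½mv²_min = −U = |kQq|/r.
|U| = |kQq|/r = (8.99×10⁹ N·m²/C²)(5.92×10⁻⁶)(3.43×10⁻⁶)/(0.467) = 0.391 J.
v_min = √(2|U|/m) = √(2·0.391/0.0160) = 6.99 m/s.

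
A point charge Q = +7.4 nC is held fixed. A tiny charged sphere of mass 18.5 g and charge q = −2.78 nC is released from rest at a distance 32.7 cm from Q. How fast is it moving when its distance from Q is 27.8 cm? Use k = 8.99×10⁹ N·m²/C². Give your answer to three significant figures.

Only the electrostatic force acts, so mechanical energy is conserved: ½mv² = U₁ − U₂ = kQq(1/r₁ − 1/r₂).
U₁ − U₂ = (8.99×10⁹ N·m²/C²)(7.40×10⁻⁹ C)(-2.78×10⁻⁹ C)(1/0.327 − 1/0.278) = 9.97×10⁻⁸ J.
v = √(2·9.97×10⁻⁸/0.0185) = 3.28×10⁻³ m/s.

3.28×10⁻³ m/s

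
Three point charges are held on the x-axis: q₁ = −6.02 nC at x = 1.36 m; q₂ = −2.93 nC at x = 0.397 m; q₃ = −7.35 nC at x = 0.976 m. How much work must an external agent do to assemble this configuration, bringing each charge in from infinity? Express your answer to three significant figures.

The work to assemble the configuration equals its total potential energy, U = Σ kqᵢqⱼ/rᵢⱼ over all pairs.
Pair separations: r₁₂ = 0.963 m, r₁₃ = 0.384 m, r₂₃ = 0.579 m.
U = (1.65×10⁻⁷) + (1.04×10⁻⁶) + (3.34×10⁻⁷) = 1.53×10⁻⁶ J.

1.53×10⁻⁶ J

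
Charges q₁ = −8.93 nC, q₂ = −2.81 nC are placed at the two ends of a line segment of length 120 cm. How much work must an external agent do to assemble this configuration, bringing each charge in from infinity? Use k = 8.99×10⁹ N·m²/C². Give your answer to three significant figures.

1.88×10⁻⁷ J

The assembly work is the sum of pairwise potential energies, U = Σ_{i<j} kqᵢqⱼ/rᵢⱼ.
The separation is r = 1.20 m.
U = (1.88×10⁻⁷) = 1.88×10⁻⁷ J.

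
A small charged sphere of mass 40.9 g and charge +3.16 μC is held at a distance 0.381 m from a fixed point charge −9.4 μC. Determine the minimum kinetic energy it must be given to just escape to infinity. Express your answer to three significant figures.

To just escape, total mechanical energy must reach zero at infinity: ½mv²_min + U = 0, so ½mv²_min = −U = |kQq|/r.
|U| = |kQq|/r = (8.99×10⁹ N·m²/C²)(9.40×10⁻⁶)(3.16×10⁻⁶)/(0.381) = 0.701 J.

0.701 J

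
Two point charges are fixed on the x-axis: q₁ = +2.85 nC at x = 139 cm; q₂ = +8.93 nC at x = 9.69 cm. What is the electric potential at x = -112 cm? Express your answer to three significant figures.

76.2 V

The total potential is the scalar sum of each charge's contribution, V = Σ kqᵢ/rᵢ.
Distances from the field point to each charge: r₁ = 2.51 m, r₂ = 1.22 m.
V = k[(2.85×10⁻⁹)/(2.51) + (8.93×10⁻⁹)/(1.22)] = 76.2 V.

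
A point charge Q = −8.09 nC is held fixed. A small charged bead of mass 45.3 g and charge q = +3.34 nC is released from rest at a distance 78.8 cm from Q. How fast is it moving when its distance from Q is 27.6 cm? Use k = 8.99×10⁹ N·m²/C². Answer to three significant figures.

Only the electrostatic force acts, so mechanical energy is conserved: ½mv² = U₁ − U₂ = kQq(1/r₁ − 1/r₂).
U₁ − U₂ = (8.99×10⁹ N·m²/C²)(-8.09×10⁻⁹ C)(3.34×10⁻⁹ C)(1/0.788 − 1/0.276) = 5.72×10⁻⁷ J.
v = √(2·5.72×10⁻⁷/0.0453) = 5.02×10⁻³ m/s.

5.02×10⁻³ m/s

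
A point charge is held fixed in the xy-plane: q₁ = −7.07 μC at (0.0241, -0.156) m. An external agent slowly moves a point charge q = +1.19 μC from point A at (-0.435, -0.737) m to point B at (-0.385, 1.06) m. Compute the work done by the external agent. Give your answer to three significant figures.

0.0432 J

For quasistatic motion the external work equals the change in potential energy: W_ext = qΔV = q(V_B − V_A).
At A: distance to the source charge is 0.740 m; V_A = kq₁/r = -8.58×10⁴ V.
At B: distance to the source charge is 1.28 m; V_B = kq₁/r = -4.95×10⁴ V.
ΔV = V_B − V_A = 3.63×10⁴ V.
W_ext = qΔV = (1.19×10⁻⁶ C)(3.63×10⁴ V) = 0.0432 J.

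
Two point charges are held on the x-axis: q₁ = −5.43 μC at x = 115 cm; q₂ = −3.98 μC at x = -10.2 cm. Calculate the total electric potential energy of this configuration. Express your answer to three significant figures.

0.155 J

The work to assemble the configuration equals its total potential energy, U = Σ kqᵢqⱼ/rᵢⱼ over all pairs.
Pair separations: r₁₂ = 1.25 m.
U = (0.155) = 0.155 J.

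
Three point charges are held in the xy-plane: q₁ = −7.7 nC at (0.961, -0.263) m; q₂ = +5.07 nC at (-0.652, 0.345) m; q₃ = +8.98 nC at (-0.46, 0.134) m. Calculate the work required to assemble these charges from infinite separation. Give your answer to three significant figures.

The assembly work is the sum of pairwise potential energies, U = Σ_{i<j} kqᵢqⱼ/rᵢⱼ.
Pair separations: r₁₂ = 1.72 m, r₁₃ = 1.48 m, r₂₃ = 0.285 m.
U = (-2.04×10⁻⁷) + (-4.21×10⁻⁷) + (1.43×10⁻⁶) = 8.10×10⁻⁷ J.

8.10×10⁻⁷ J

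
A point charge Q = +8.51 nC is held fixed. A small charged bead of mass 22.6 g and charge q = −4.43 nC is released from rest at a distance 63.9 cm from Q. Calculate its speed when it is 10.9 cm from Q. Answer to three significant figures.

0.0151 m/s

Only the electrostatic force acts, so mechanical energy is conserved: ½mv² = U₁ − U₂ = kQq(1/r₁ − 1/r₂).
U₁ − U₂ = (8.99×10⁹ N·m²/C²)(8.51×10⁻⁹ C)(-4.43×10⁻⁹ C)(1/0.639 − 1/0.109) = 2.58×10⁻⁶ J.
v = √(2·2.58×10⁻⁶/0.0226) = 0.0151 m/s.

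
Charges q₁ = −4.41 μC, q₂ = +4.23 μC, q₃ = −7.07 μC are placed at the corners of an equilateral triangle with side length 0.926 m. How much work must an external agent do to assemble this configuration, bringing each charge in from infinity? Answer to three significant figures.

The work to assemble the configuration equals its total potential energy, U = Σ kqᵢqⱼ/rᵢⱼ over all pairs.
All three pair separations equal the side length, 0.926 m.
U = (-0.181) + (0.303) + (-0.290) = -0.169 J.

-0.169 J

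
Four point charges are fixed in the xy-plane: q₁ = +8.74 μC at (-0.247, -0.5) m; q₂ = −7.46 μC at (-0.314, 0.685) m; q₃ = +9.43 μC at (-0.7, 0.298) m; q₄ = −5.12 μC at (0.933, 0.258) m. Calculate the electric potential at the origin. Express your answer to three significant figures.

1.16×10⁵ V

The total potential is the scalar sum of each charge's contribution, V = Σ kqᵢ/rᵢ.
Distances from the field point to each charge: r₁ = 0.558 m, r₂ = 0.754 m, r₃ = 0.761 m, r₄ = 0.968 m.
V = k[(8.74×10⁻⁶)/(0.558) + (-7.46×10⁻⁶)/(0.754) + (9.43×10⁻⁶)/(0.761) + (-5.12×10⁻⁶)/(0.968)] = 1.16×10⁵ V.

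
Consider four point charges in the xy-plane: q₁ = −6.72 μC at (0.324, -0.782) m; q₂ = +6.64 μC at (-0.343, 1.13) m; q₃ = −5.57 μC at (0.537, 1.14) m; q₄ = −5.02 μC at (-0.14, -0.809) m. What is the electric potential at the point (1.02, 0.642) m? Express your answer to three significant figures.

Electric potential is a scalar, so the contributions from each charge add algebraically: V = Σ kqᵢ/rᵢ.
Distances from the field point to each charge: r₁ = 1.58 m, r₂ = 1.45 m, r₃ = 0.694 m, r₄ = 1.86 m.
V = k[(-6.72×10⁻⁶)/(1.58) + (6.64×10⁻⁶)/(1.45) + (-5.57×10⁻⁶)/(0.694) + (-5.02×10⁻⁶)/(1.86)] = -9.34×10⁴ V.

-9.34×10⁴ V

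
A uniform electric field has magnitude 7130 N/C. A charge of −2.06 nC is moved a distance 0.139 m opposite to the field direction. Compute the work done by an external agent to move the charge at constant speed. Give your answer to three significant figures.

-2.04×10⁻⁶ J

The potential change for a displacement 0.139 m opposite to the field direction is ΔV = +Ed = 991 V.
W_ext = qΔV = -2.04×10⁻⁶ J.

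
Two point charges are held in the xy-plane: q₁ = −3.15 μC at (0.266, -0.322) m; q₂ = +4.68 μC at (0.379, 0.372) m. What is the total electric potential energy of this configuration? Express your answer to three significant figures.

-0.188 J

The assembly work is the sum of pairwise potential energies, U = Σ_{i<j} kqᵢqⱼ/rᵢⱼ.
Pair separations: r₁₂ = 0.703 m.
U = (-0.188) = -0.188 J.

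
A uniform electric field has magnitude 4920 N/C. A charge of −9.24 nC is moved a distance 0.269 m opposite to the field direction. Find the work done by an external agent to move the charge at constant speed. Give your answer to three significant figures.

-1.22×10⁻⁵ J

The potential change for a displacement 0.269 m opposite to the field direction is ΔV = +Ed = 1320 V.
W_ext = qΔV = -1.22×10⁻⁵ J.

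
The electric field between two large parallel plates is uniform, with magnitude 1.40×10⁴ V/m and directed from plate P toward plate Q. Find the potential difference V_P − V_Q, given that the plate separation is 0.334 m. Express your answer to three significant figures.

In a uniform field, potential decreases in the direction of E: ΔV = −E·d for a displacement d parallel to E.
Going from Q to P is a displacement of 0.334 m opposite to the field, so V_P − V_Q = +Ed = 4680 V.

4680 V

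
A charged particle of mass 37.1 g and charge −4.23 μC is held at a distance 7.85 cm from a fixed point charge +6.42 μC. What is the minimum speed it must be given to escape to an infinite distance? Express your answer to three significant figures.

To just escape, total mechanical energy must reach zero at infinity: ½mv²_min + U = 0, so ½mv²_min = −U = |kQq|/r.
|U| = |kQq|/r = (8.99×10⁹ N·m²/C²)(6.42×10⁻⁶)(4.23×10⁻⁶)/(0.0785) = 3.11 J.
v_min = √(2|U|/m) = √(2·3.11/0.0371) = 12.9 m/s.

12.9 m/s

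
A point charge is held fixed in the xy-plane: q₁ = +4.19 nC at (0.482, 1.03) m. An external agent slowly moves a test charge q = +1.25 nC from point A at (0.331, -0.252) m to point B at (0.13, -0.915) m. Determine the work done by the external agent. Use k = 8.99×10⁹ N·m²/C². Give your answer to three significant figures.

For quasistatic motion the external work equals the change in potential energy: W_ext = qΔV = q(V_B − V_A).
At A: distance to the source charge is 1.29 m; V_A = kq₁/r = 29.2 V.
At B: distance to the source charge is 1.98 m; V_B = kq₁/r = 19.1 V.
ΔV = V_B − V_A = -10.1 V.
W_ext = qΔV = (1.25×10⁻⁹ C)(-10.1 V) = -1.27×10⁻⁸ J.

-1.27×10⁻⁸ J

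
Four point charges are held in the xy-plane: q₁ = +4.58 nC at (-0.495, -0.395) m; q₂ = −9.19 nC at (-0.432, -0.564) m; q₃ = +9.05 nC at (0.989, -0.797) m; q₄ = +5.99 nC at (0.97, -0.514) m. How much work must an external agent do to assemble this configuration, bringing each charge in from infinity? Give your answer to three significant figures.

The work to assemble the configuration equals its total potential energy, U = Σ kqᵢqⱼ/rᵢⱼ over all pairs.
Pair separations: r₁₂ = 0.180 m, r₁₃ = 1.54 m, r₁₄ = 1.47 m, r₂₃ = 1.44 m, r₂₄ = 1.40 m, r₃₄ = 0.284 m.
Summing all 6 pair terms gives U = -8.42×10⁻⁷ J.

-8.42×10⁻⁷ J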